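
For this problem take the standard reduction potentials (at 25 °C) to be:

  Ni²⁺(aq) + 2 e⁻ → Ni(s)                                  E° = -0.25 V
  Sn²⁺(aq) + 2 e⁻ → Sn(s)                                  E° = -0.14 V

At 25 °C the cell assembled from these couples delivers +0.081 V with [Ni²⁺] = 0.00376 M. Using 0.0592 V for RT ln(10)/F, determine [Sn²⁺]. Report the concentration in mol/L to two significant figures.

Sn²⁺/Sn is the cathode, Ni²⁺/Ni the anode: E°cell = +0.11 V, n = 2.
Overall reaction: Sn²⁺(aq) + Ni(s) → Sn(s) + Ni²⁺(aq); Q = [Ni²⁺]^1/[Sn²⁺]^1.
From E = E° − (0.0592/n) log Q: log Q = (E° − E)·n/0.0592 = (+0.11 − (+0.081))·2/0.0592 = 0.9797.
So 1·log[Sn²⁺] = 1·log(0.00376) − log Q = -2.4248 − (0.9797) = -3.4045; [Sn²⁺] = 10^(-3.4045) ≈ 0.00039 M.

0.00039 M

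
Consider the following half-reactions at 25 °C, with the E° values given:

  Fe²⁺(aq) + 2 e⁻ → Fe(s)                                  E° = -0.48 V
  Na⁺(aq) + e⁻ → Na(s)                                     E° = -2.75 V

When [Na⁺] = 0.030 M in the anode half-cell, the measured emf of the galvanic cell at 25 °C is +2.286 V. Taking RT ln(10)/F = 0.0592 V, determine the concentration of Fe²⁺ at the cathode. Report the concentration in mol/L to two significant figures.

Fe²⁺/Fe is the cathode, Na⁺/Na the anode: E°cell = +2.27 V, n = 2.
Overall reaction: Fe²⁺(aq) + 2 Na(s) → Fe(s) + 2 Na⁺(aq); Q = [Na⁺]^2/[Fe²⁺]^1.
From E = E° − (0.0592/n) log Q: log Q = (E° − E)·n/0.0592 = (+2.27 − (+2.286))·2/0.0592 = -0.5405.
So 1·log[Fe²⁺] = 2·log(0.03) − log Q = -3.0458 − (-0.5405) = -2.5053; [Fe²⁺] = 10^(-2.5053) ≈ 0.0031 M.

0.0031 M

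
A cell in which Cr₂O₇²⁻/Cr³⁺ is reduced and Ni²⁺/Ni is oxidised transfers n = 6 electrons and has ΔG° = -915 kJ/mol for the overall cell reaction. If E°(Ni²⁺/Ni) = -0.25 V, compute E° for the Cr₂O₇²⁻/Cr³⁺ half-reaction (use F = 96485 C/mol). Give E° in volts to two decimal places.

+1.33 V

E°cell = −ΔG°/(nF) = −(-915×10³)/((6)(96485)) = +1.581 V.
Since Cr₂O₇²⁻/Cr³⁺ is the cathode and Ni²⁺/Ni the anode, E°cell = E°(Cr₂O₇²⁻/Cr³⁺) − E°(Ni²⁺/Ni).
So E°(Cr₂O₇²⁻/Cr³⁺) = E°cell + E°(Ni²⁺/Ni) = +1.581 + (-0.25) = +1.33 V.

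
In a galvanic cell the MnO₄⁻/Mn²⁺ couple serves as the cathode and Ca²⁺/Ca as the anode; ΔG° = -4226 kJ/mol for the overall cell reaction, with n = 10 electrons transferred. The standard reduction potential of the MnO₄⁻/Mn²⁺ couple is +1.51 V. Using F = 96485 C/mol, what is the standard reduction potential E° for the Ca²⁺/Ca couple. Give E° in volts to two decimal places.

E°cell = −ΔG°/(nF) = −(-4226×10³)/((10)(96485)) = +4.380 V.
Since MnO₄⁻/Mn²⁺ is the cathode and Ca²⁺/Ca the anode, E°cell = E°(MnO₄⁻/Mn²⁺) − E°(Ca²⁺/Ca).
So E°(Ca²⁺/Ca) = E°(MnO₄⁻/Mn²⁺) − E°cell = (+1.51) − (+4.380) = -2.87 V.

-2.87 V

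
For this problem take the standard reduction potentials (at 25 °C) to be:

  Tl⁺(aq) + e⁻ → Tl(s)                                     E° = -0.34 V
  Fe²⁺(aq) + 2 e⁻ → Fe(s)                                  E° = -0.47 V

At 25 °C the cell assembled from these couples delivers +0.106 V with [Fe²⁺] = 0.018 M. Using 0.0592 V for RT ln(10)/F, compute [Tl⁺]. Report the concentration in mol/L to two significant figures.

Tl⁺/Tl is the cathode, Fe²⁺/Fe the anode: E°cell = +0.13 V, n = 2.
Overall reaction: 2 Tl⁺(aq) + Fe(s) → 2 Tl(s) + Fe²⁺(aq); Q = [Fe²⁺]^1/[Tl⁺]^2.
From E = E° − (0.0592/n) log Q: log Q = (E° − E)·n/0.0592 = (+0.13 − (+0.106))·2/0.0592 = 0.8108.
So 2·log[Tl⁺] = 1·log(0.018) − log Q = -1.7447 − (0.8108) = -2.5555; log[Tl⁺] = -2.5555 / 2 = -1.2777; [Tl⁺] = 10^(-1.2777) ≈ 0.053 M.

0.053 M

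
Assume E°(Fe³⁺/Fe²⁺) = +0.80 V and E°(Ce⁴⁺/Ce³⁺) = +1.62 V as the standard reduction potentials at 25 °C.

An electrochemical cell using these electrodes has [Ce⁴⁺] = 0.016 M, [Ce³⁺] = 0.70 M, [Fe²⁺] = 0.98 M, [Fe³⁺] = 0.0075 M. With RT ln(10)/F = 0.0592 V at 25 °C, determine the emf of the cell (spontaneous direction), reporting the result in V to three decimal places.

Ce⁴⁺/Ce³⁺ is the cathode (higher E°), Fe³⁺/Fe²⁺ the anode: E°cell = +1.62 − (+0.80) = +0.82 V, n = 1.
Overall: Ce⁴⁺(aq) + Fe²⁺(aq) → Ce³⁺(aq) + Fe³⁺(aq)
Q = [Ce³⁺]·[Fe³⁺] / ([Ce⁴⁺]·[Fe²⁺]); log Q = -0.475.
E = E° − (0.0592/n) log Q = +0.82 − (0.0592/1)(-0.475) = +0.848 V.

+0.848 V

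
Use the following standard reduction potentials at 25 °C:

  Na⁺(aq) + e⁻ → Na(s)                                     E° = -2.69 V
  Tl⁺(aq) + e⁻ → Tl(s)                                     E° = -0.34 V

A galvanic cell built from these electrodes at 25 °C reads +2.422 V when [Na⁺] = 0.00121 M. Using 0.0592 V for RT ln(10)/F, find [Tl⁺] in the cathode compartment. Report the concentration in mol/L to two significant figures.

Tl⁺/Tl is the cathode, Na⁺/Na the anode: E°cell = +2.35 V, n = 1.
Overall reaction: Tl⁺(aq) + Na(s) → Tl(s) + Na⁺(aq); Q = [Na⁺]^1/[Tl⁺]^1.
From E = E° − (0.0592/n) log Q: log Q = (E° − E)·n/0.0592 = (+2.35 − (+2.422))·1/0.0592 = -1.2162.
So 1·log[Tl⁺] = 1·log(0.00121) − log Q = -2.9172 − (-1.2162) = -1.7010; [Tl⁺] = 10^(-1.7010) ≈ 0.020 M.

0.020 M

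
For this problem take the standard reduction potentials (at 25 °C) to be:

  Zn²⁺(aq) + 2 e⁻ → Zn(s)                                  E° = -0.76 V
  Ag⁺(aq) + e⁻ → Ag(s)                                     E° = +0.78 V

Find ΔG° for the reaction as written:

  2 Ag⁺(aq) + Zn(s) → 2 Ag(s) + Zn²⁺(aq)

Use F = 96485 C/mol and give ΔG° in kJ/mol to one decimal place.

-297.2 kJ/mol

As written, Ag⁺/Ag is reduced (cathode) and Zn²⁺/Zn is oxidised (anode), so E°cell = (+0.78) − (-0.76) = +1.54 V.
Balancing electrons gives n = 2.
ΔG° = −nFE° = −(2)(96485)(+1.54) = -297,174 J = -297.2 kJ/mol.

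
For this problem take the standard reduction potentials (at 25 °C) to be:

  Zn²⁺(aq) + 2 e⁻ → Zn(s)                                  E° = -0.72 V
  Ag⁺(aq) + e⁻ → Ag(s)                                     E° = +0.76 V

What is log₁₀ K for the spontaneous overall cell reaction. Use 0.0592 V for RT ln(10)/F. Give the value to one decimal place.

50.0

Cathode: Ag⁺/Ag; anode: Zn²⁺/Zn. E°cell = +1.48 V, n = 2.
log K = nE°cell / 0.0592 = (2)(+1.48) / 0.0592 = 50.0.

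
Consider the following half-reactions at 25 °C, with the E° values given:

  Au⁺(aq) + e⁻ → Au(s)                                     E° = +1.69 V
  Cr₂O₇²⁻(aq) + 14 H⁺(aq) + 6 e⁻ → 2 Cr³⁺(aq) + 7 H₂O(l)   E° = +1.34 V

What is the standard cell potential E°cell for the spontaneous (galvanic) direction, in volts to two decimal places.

+0.35 V

The Au⁺/Au couple has the higher reduction potential, so it is the cathode; Cr₂O₇²⁻/Cr³⁺ is oxidised at the anode.
E°cell = E°(cathode) − E°(anode) = (+1.69) − (+1.34) = +0.35 V.
Since E°cell > 0, the reaction is spontaneous under standard conditions.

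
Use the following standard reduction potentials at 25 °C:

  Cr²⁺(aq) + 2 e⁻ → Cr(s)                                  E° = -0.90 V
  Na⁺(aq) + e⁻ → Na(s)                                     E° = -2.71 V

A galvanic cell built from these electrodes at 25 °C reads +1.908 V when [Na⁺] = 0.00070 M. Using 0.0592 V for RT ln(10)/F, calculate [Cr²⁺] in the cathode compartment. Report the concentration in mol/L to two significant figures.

0.0010 M

Cr²⁺/Cr is the cathode, Na⁺/Na the anode: E°cell = +1.81 V, n = 2.
Overall reaction: Cr²⁺(aq) + 2 Na(s) → Cr(s) + 2 Na⁺(aq); Q = [Na⁺]^2/[Cr²⁺]^1.
From E = E° − (0.0592/n) log Q: log Q = (E° − E)·n/0.0592 = (+1.81 − (+1.908))·2/0.0592 = -3.3108.
So 1·log[Cr²⁺] = 2·log(0.0007) − log Q = -6.3098 − (-3.3108) = -2.9990; [Cr²⁺] = 10^(-2.9990) ≈ 0.0010 M.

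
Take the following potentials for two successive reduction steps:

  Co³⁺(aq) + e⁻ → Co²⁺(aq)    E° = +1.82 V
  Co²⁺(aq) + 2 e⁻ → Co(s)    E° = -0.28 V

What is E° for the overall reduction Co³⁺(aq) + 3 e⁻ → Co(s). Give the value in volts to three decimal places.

Standard free energies of sequential steps add: ΔG°₃ = ΔG°₁ + ΔG°₂, so n₃E°₃ = n₁E°₁ + n₂E°₂.
E°₃ = (1×+1.82 + 2×-0.28) / 3 = (+1.260) / 3 = +0.420 V.
Simply averaging or adding the two E° values would be wrong; the electron-weighted sum is required.

+0.420 V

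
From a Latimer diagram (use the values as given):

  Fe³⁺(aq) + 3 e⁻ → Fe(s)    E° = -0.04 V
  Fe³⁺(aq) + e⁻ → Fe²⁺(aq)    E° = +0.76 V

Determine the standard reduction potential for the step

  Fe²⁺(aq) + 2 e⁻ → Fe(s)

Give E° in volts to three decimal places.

Sequential free energies add, so n₃E°₃ = n₁E°₁ + n₂E°₂.
With n₃ = 3, and the known step contributing 1×(+0.76) V, the unknown satisfies 2·E° = 3×(-0.04) − 1×(+0.76) = -0.880.
E° = -0.880 / 2 = -0.440 V.

-0.440 V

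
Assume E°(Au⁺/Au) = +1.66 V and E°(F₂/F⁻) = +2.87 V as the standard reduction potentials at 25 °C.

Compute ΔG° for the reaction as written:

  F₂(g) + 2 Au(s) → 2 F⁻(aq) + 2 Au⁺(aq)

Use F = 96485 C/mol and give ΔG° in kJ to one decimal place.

-233.5 kJ

As written, F₂/F⁻ is reduced (cathode) and Au⁺/Au is oxidised (anode), so E°cell = (+2.87) − (+1.66) = +1.21 V.
Balancing electrons gives n = 2.
ΔG° = −nFE° = −(2)(96485)(+1.21) = -233,494 J = -233.5 kJ.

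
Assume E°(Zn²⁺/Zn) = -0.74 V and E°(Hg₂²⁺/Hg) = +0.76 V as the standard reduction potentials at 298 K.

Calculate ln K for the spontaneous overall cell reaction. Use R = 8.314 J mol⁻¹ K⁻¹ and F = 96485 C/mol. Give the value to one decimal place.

116.8

Cathode: Hg₂²⁺/Hg; anode: Zn²⁺/Zn. E°cell = (+0.76) − (-0.74) = +1.50 V, with n = 2.
ΔG° = −nFE° = −RT ln K, so ln K = nFE°/(RT) = (2)(96485)(+1.50) / ((8.314)(298)) = 116.830.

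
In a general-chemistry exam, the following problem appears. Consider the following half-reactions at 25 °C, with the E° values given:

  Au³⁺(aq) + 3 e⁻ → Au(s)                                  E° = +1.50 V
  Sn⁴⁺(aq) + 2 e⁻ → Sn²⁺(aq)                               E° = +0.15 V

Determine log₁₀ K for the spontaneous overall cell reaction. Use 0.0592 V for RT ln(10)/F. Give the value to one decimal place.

Cathode: Au³⁺/Au; anode: Sn⁴⁺/Sn²⁺. E°cell = +1.35 V, n = 6.
log K = nE°cell / 0.0592 = (6)(+1.35) / 0.0592 = 136.8.

136.8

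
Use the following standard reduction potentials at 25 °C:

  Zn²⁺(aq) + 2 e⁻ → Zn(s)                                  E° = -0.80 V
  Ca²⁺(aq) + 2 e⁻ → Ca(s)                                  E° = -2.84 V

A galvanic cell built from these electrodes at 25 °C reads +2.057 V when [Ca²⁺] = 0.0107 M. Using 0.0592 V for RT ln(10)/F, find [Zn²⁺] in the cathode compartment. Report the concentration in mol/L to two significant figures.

0.040 M

Zn²⁺/Zn is the cathode, Ca²⁺/Ca the anode: E°cell = +2.04 V, n = 2.
Overall reaction: Zn²⁺(aq) + Ca(s) → Zn(s) + Ca²⁺(aq); Q = [Ca²⁺]^1/[Zn²⁺]^1.
From E = E° − (0.0592/n) log Q: log Q = (E° − E)·n/0.0592 = (+2.04 − (+2.057))·2/0.0592 = -0.5743.
So 1·log[Zn²⁺] = 1·log(0.0107) − log Q = -1.9706 − (-0.5743) = -1.3963; [Zn²⁺] = 10^(-1.3963) ≈ 0.040 M.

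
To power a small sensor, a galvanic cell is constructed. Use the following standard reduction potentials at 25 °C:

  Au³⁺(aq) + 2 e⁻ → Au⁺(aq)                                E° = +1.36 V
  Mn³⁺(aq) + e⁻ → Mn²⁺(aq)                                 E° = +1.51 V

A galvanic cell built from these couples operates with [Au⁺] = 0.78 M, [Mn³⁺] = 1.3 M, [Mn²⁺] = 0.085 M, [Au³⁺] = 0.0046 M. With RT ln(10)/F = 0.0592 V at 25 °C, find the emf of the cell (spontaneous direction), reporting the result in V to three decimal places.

+0.286 V

Mn³⁺/Mn²⁺ is the cathode (higher E°), Au³⁺/Au⁺ the anode: E°cell = +1.51 − (+1.36) = +0.15 V, n = 2.
Overall: 2 Mn³⁺(aq) + Au⁺(aq) → 2 Mn²⁺(aq) + Au³⁺(aq)
Q = [Mn²⁺]^2·[Au³⁺] / ([Mn³⁺]^2·[Au⁺]); log Q = -4.598.
E = E° − (0.0592/n) log Q = +0.15 − (0.0592/2)(-4.598) = +0.286 V.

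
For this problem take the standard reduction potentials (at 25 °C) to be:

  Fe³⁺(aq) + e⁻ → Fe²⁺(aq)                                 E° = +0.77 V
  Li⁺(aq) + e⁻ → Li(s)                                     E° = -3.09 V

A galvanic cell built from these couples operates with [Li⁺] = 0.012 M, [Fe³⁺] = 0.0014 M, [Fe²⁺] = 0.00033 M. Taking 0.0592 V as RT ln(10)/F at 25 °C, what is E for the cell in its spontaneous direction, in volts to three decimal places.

Fe³⁺/Fe²⁺ is the cathode (higher E°), Li⁺/Li the anode: E°cell = +0.77 − (-3.09) = +3.86 V, n = 1.
Overall: Fe³⁺(aq) + Li(s) → Fe²⁺(aq) + Li⁺(aq)
Q = [Fe²⁺]·[Li⁺] / ([Fe³⁺]); log Q = -2.548.
E = E° − (0.0592/n) log Q = +3.86 − (0.0592/1)(-2.548) = +4.011 V.

+4.011 V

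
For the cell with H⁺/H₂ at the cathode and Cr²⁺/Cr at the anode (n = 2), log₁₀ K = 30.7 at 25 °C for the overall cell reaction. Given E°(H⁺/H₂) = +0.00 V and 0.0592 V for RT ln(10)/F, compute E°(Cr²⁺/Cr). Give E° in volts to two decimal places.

E°cell = (0.0592/n)·log K = (0.0592/2)(30.7) = +0.909 V.
Since H⁺/H₂ is the cathode and Cr²⁺/Cr the anode, E°cell = E°(H⁺/H₂) − E°(Cr²⁺/Cr).
So E°(Cr²⁺/Cr) = E°(H⁺/H₂) − E°cell = (+0.00) − (+0.909) = -0.91 V.

-0.91 V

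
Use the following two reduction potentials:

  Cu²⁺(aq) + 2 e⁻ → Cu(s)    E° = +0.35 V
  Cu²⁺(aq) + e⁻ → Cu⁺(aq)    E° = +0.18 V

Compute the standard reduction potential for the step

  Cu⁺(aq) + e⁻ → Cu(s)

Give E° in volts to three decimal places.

Sequential free energies add, so n₃E°₃ = n₁E°₁ + n₂E°₂.
With n₃ = 2, and the known step contributing 1×(+0.18) V, the unknown satisfies 1·E° = 2×(+0.35) − 1×(+0.18) = +0.520.
E° = +0.520 / 1 = +0.520 V.

+0.520 V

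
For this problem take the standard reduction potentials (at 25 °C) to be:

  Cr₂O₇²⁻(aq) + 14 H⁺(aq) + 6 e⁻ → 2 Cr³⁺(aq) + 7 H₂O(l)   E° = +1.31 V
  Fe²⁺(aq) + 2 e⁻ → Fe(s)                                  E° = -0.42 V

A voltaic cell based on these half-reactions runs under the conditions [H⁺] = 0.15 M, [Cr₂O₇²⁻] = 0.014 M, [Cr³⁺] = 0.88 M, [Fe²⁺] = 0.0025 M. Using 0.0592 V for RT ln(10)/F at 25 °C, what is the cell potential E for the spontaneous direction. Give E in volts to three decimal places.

Cr₂O₇²⁻/Cr³⁺ is the cathode (higher E°), Fe²⁺/Fe the anode: E°cell = +1.31 − (-0.42) = +1.73 V, n = 6.
Overall: Cr₂O₇²⁻(aq) + 14 H⁺(aq) + 3 Fe(s) → 2 Cr³⁺(aq) + 7 H₂O(l) + 3 Fe²⁺(aq)
Q = [Cr³⁺]^2·[Fe²⁺]^3 / ([Cr₂O₇²⁻]·[H⁺]^14); log Q = 5.471.
E = E° − (0.0592/n) log Q = +1.73 − (0.0592/6)(5.471) = +1.676 V.

+1.676 V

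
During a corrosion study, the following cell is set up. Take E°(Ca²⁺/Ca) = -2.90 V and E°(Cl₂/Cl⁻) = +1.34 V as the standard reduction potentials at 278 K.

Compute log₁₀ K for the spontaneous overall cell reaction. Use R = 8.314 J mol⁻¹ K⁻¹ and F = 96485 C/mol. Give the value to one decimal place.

Cathode: Cl₂/Cl⁻; anode: Ca²⁺/Ca. E°cell = (+1.34) − (-2.90) = +4.24 V, with n = 2.
ΔG° = −nFE° = −RT ln K, so ln K = nFE°/(RT) = (2)(96485)(+4.24) / ((8.314)(278)) = 353.998.
log₁₀ K = 353.998 / ln 10 = 153.7.

153.7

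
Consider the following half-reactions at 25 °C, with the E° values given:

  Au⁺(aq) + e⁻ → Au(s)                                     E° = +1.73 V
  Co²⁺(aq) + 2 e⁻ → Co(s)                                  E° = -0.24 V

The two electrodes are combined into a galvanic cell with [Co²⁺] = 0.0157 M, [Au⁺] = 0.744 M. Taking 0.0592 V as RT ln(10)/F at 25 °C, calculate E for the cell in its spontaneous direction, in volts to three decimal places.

Au⁺/Au is the cathode (higher E°), Co²⁺/Co the anode: E°cell = +1.73 − (-0.24) = +1.97 V, n = 2.
Overall: 2 Au⁺(aq) + Co(s) → 2 Au(s) + Co²⁺(aq)
Q = [Co²⁺] / ([Au⁺]^2); log Q = -1.547.
E = E° − (0.0592/n) log Q = +1.97 − (0.0592/2)(-1.547) = +2.016 V.

+2.016 V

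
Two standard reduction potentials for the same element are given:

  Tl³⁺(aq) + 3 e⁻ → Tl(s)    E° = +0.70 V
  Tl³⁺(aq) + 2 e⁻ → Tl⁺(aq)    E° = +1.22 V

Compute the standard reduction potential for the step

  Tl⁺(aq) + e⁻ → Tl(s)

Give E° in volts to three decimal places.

Sequential free energies add, so n₃E°₃ = n₁E°₁ + n₂E°₂.
With n₃ = 3, and the known step contributing 2×(+1.22) V, the unknown satisfies 1·E° = 3×(+0.70) − 2×(+1.22) = -0.340.
E° = -0.340 / 1 = -0.340 V.

-0.340 V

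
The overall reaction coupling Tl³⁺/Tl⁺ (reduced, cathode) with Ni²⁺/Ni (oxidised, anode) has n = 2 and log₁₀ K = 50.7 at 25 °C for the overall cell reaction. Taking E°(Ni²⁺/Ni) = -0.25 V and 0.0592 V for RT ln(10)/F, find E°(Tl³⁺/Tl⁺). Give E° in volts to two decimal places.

+1.25 V

E°cell = (0.0592/n)·log K = (0.0592/2)(50.7) = +1.501 V.
Since Tl³⁺/Tl⁺ is the cathode and Ni²⁺/Ni the anode, E°cell = E°(Tl³⁺/Tl⁺) − E°(Ni²⁺/Ni).
So E°(Tl³⁺/Tl⁺) = E°cell + E°(Ni²⁺/Ni) = +1.501 + (-0.25) = +1.25 V.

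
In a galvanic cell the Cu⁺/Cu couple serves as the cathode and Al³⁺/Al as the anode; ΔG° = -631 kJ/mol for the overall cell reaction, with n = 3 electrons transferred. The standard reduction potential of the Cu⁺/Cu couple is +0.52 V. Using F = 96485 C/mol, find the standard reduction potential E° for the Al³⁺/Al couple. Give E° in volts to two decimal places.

E°cell = −ΔG°/(nF) = −(-631×10³)/((3)(96485)) = +2.180 V.
Since Cu⁺/Cu is the cathode and Al³⁺/Al the anode, E°cell = E°(Cu⁺/Cu) − E°(Al³⁺/Al).
So E°(Al³⁺/Al) = E°(Cu⁺/Cu) − E°cell = (+0.52) − (+2.180) = -1.66 V.

-1.66 V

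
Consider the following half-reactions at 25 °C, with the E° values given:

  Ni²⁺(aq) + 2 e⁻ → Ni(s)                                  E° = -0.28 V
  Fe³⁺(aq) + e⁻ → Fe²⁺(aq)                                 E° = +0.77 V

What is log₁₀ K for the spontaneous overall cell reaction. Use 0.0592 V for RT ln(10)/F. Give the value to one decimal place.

35.5

Cathode: Fe³⁺/Fe²⁺; anode: Ni²⁺/Ni. E°cell = +1.05 V, n = 2.
log K = nE°cell / 0.0592 = (2)(+1.05) / 0.0592 = 35.5.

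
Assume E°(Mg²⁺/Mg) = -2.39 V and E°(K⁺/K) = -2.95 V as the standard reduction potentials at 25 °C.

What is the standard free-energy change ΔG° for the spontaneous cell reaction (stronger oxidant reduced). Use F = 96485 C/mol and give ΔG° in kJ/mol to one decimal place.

Mg²⁺/Mg (E° = -2.39 V) is the cathode; K⁺/K (E° = -2.95 V) is the anode, so E°cell = +0.56 V.
Balancing electrons gives n = 2 (lcm of 2 and 1).
ΔG° = −nFE° = −(2)(96485)(+0.56) = -108,063 J = -108.1 kJ/mol.

-108.1 kJ/mol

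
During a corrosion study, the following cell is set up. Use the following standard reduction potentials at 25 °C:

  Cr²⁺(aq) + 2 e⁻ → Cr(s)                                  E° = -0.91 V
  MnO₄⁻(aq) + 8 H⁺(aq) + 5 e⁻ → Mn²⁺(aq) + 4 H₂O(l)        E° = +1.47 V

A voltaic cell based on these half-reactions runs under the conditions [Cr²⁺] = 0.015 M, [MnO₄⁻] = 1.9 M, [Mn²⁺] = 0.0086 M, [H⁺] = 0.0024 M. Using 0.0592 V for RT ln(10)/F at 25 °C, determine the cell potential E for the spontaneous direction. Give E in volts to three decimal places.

+2.214 V

MnO₄⁻/Mn²⁺ is the cathode (higher E°), Cr²⁺/Cr the anode: E°cell = +1.47 − (-0.91) = +2.38 V, n = 10.
Overall: 2 MnO₄⁻(aq) + 16 H⁺(aq) + 5 Cr(s) → 2 Mn²⁺(aq) + 8 H₂O(l) + 5 Cr²⁺(aq)
Q = [Mn²⁺]^2·[Cr²⁺]^5 / ([MnO₄⁻]^2·[H⁺]^16); log Q = 28.109.
E = E° − (0.0592/n) log Q = +2.38 − (0.0592/10)(28.109) = +2.214 V.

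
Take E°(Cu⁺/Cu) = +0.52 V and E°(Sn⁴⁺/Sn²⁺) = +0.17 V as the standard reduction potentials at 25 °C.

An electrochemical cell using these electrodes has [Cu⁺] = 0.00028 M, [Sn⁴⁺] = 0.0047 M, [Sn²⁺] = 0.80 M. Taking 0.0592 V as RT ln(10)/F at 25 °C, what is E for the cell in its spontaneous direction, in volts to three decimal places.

Cu⁺/Cu is the cathode (higher E°), Sn⁴⁺/Sn²⁺ the anode: E°cell = +0.52 − (+0.17) = +0.35 V, n = 2.
Overall: 2 Cu⁺(aq) + Sn²⁺(aq) → 2 Cu(s) + Sn⁴⁺(aq)
Q = [Sn⁴⁺] / ([Cu⁺]^2·[Sn²⁺]); log Q = 4.875.
E = E° − (0.0592/n) log Q = +0.35 − (0.0592/2)(4.875) = +0.206 V.

+0.206 V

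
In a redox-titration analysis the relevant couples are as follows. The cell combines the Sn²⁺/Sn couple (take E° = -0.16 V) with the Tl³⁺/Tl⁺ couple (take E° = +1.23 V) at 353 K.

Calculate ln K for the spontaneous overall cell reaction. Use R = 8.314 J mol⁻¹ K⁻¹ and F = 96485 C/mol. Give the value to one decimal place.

91.4

Cathode: Tl³⁺/Tl⁺; anode: Sn²⁺/Sn. E°cell = (+1.23) − (-0.16) = +1.39 V, with n = 2.
ΔG° = −nFE° = −RT ln K, so ln K = nFE°/(RT) = (2)(96485)(+1.39) / ((8.314)(353)) = 91.394.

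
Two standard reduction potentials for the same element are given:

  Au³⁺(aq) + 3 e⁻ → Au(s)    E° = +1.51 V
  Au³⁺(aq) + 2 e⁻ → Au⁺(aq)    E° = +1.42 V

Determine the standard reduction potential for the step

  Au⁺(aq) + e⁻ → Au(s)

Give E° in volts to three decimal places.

Sequential free energies add, so n₃E°₃ = n₁E°₁ + n₂E°₂.
With n₃ = 3, and the known step contributing 2×(+1.42) V, the unknown satisfies 1·E° = 3×(+1.51) − 2×(+1.42) = +1.690.
E° = +1.690 / 1 = +1.690 V.

+1.690 V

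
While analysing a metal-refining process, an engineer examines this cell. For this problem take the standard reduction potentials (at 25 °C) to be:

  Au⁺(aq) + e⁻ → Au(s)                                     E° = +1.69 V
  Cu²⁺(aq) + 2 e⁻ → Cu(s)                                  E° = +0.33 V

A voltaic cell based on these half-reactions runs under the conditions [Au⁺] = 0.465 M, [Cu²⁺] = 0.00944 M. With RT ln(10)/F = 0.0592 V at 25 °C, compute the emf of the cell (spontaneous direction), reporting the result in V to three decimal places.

+1.400 V

Au⁺/Au is the cathode (higher E°), Cu²⁺/Cu the anode: E°cell = +1.69 − (+0.33) = +1.36 V, n = 2.
Overall: 2 Au⁺(aq) + Cu(s) → 2 Au(s) + Cu²⁺(aq)
Q = [Cu²⁺] / ([Au⁺]^2); log Q = -1.360.
E = E° − (0.0592/n) log Q = +1.36 − (0.0592/2)(-1.360) = +1.400 V.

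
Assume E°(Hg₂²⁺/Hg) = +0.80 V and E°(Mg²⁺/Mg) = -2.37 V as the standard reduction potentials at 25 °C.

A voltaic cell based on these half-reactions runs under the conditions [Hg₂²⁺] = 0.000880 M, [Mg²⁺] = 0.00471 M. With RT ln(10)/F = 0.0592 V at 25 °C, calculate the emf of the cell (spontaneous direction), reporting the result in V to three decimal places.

Hg₂²⁺/Hg is the cathode (higher E°), Mg²⁺/Mg the anode: E°cell = +0.80 − (-2.37) = +3.17 V, n = 2.
Overall: Hg₂²⁺(aq) + Mg(s) → 2 Hg(l) + Mg²⁺(aq)
Q = [Mg²⁺] / ([Hg₂²⁺]); log Q = 0.729.
E = E° − (0.0592/n) log Q = +3.17 − (0.0592/2)(0.729) = +3.148 V.

+3.148 V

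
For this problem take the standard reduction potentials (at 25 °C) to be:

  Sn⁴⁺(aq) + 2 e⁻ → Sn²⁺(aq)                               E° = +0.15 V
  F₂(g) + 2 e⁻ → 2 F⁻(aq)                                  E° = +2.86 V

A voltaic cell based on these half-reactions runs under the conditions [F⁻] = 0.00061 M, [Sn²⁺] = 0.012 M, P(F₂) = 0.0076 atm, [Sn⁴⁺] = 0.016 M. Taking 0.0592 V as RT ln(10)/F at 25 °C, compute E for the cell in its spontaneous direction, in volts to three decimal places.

F₂/F⁻ is the cathode (higher E°), Sn⁴⁺/Sn²⁺ the anode: E°cell = +2.86 − (+0.15) = +2.71 V, n = 2.
Overall: F₂(g) + Sn²⁺(aq) → 2 F⁻(aq) + Sn⁴⁺(aq)
Q = [F⁻]^2·[Sn⁴⁺] / (P(F₂)·[Sn²⁺]); log Q = -4.185.
E = E° − (0.0592/n) log Q = +2.71 − (0.0592/2)(-4.185) = +2.834 V.

+2.834 V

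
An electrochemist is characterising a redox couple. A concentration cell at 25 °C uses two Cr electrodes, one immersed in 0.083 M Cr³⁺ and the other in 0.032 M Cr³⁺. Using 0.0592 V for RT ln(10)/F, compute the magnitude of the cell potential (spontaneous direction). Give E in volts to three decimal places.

+0.008 V

For a concentration cell E°cell = 0. The 0.083 M side is the cathode (reduction is favoured where [Cr³⁺] is higher).
With n = 3, E = −(0.0592/3) log([Cr³⁺]ₐₙ/[Cr³⁺]꜀ₐₜ) = −(0.0592/3) log(0.032/0.083) = −(0.0592/3)(-0.414) = +0.008 V.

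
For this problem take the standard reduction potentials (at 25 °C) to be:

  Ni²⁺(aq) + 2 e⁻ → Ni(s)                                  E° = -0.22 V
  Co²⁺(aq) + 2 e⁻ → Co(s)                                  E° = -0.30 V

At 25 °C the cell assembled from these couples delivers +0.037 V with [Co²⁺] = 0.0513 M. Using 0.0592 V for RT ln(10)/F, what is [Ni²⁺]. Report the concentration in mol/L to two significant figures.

Ni²⁺/Ni is the cathode, Co²⁺/Co the anode: E°cell = +0.08 V, n = 2.
Overall reaction: Ni²⁺(aq) + Co(s) → Ni(s) + Co²⁺(aq); Q = [Co²⁺]^1/[Ni²⁺]^1.
From E = E° − (0.0592/n) log Q: log Q = (E° − E)·n/0.0592 = (+0.08 − (+0.037))·2/0.0592 = 1.4527.
So 1·log[Ni²⁺] = 1·log(0.0513) − log Q = -1.2899 − (1.4527) = -2.7426; [Ni²⁺] = 10^(-2.7426) ≈ 0.0018 M.

0.0018 M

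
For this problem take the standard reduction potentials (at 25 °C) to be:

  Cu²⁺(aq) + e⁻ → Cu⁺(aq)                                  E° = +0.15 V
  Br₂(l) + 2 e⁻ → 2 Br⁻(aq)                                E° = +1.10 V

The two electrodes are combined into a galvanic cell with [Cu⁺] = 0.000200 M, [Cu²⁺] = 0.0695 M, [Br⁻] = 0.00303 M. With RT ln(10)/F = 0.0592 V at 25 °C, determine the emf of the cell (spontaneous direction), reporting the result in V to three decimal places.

Br₂/Br⁻ is the cathode (higher E°), Cu²⁺/Cu⁺ the anode: E°cell = +1.10 − (+0.15) = +0.95 V, n = 2.
Overall: Br₂(l) + 2 Cu⁺(aq) → 2 Br⁻(aq) + 2 Cu²⁺(aq)
Q = [Br⁻]^2·[Cu²⁺]^2 / ([Cu⁺]^2); log Q = 0.045.
E = E° − (0.0592/n) log Q = +0.95 − (0.0592/2)(0.045) = +0.949 V.

+0.949 V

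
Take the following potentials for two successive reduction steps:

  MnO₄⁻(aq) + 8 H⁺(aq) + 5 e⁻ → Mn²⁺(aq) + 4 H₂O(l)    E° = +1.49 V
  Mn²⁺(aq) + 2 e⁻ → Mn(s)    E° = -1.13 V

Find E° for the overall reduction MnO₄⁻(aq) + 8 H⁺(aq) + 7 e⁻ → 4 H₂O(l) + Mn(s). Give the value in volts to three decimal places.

Adding the free-energy changes (−nFE°) of the two steps gives −n₃FE°₃ = −n₁FE°₁ − n₂FE°₂.
E°₃ = (5×+1.49 + 2×-1.13) / 7 = (+5.190) / 7 = +0.741 V.

+0.741 V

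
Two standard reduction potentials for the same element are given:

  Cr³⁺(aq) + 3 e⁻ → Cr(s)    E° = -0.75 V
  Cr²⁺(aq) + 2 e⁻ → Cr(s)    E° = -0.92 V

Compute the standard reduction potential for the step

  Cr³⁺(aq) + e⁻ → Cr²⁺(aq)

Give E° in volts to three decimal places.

Sequential free energies add, so n₃E°₃ = n₁E°₁ + n₂E°₂.
With n₃ = 3, and the known step contributing 2×(-0.92) V, the unknown satisfies 1·E° = 3×(-0.75) − 2×(-0.92) = -0.410.
E° = -0.410 / 1 = -0.410 V.

-0.410 V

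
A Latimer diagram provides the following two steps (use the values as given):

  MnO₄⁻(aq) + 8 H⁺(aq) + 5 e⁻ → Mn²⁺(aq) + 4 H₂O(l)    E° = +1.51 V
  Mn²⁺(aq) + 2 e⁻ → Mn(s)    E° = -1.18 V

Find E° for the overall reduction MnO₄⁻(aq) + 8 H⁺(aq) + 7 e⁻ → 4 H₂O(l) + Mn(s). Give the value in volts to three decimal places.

+0.741 V

Adding the free-energy changes (−nFE°) of the two steps gives −n₃FE°₃ = −n₁FE°₁ − n₂FE°₂.
E°₃ = (5×+1.51 + 2×-1.18) / 7 = (+5.190) / 7 = +0.741 V.
E° values themselves are not directly additive — weighting by electron count is essential.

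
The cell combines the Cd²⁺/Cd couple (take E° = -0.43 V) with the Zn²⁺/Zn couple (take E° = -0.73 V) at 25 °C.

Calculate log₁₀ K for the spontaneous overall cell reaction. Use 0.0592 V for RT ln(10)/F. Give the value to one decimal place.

Cathode: Cd²⁺/Cd; anode: Zn²⁺/Zn. E°cell = +0.30 V, n = 2.
log K = nE°cell / 0.0592 = (2)(+0.30) / 0.0592 = 10.1.

10.1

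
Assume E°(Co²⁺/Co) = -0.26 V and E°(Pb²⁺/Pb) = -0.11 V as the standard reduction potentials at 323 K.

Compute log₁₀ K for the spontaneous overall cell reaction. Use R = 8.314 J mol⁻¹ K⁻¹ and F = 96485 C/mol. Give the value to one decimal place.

Cathode: Pb²⁺/Pb; anode: Co²⁺/Co. E°cell = (-0.11) − (-0.26) = +0.15 V, with n = 2.
ΔG° = −nFE° = −RT ln K, so ln K = nFE°/(RT) = (2)(96485)(+0.15) / ((8.314)(323)) = 10.779.
log₁₀ K = 10.779 / ln 10 = 4.7.

4.7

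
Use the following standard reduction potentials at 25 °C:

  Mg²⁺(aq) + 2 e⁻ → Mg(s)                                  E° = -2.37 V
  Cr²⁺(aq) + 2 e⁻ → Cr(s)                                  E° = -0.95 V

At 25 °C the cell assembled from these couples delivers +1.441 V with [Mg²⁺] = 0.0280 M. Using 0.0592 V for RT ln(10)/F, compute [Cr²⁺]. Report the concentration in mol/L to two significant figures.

0.14 M

Cr²⁺/Cr is the cathode, Mg²⁺/Mg the anode: E°cell = +1.42 V, n = 2.
Overall reaction: Cr²⁺(aq) + Mg(s) → Cr(s) + Mg²⁺(aq); Q = [Mg²⁺]^1/[Cr²⁺]^1.
From E = E° − (0.0592/n) log Q: log Q = (E° − E)·n/0.0592 = (+1.42 − (+1.441))·2/0.0592 = -0.7095.
So 1·log[Cr²⁺] = 1·log(0.028) − log Q = -1.5528 − (-0.7095) = -0.8433; [Cr²⁺] = 10^(-0.8433) ≈ 0.14 M.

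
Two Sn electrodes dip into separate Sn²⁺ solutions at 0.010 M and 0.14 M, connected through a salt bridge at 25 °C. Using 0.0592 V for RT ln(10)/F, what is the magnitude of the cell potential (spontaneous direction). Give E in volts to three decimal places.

For a concentration cell E°cell = 0. The 0.14 M side is the cathode (reduction is favoured where [Sn²⁺] is higher).
With n = 2, E = −(0.0592/2) log([Sn²⁺]ₐₙ/[Sn²⁺]꜀ₐₜ) = −(0.0592/2) log(0.01/0.14) = −(0.0592/2)(-1.146) = +0.034 V.

+0.034 V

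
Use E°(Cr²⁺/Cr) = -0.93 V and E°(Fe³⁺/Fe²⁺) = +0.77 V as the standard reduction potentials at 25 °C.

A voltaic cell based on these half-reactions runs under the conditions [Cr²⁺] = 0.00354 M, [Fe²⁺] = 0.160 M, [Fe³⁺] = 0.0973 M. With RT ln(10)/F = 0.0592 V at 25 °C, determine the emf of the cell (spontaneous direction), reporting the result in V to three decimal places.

+1.760 V

Fe³⁺/Fe²⁺ is the cathode (higher E°), Cr²⁺/Cr the anode: E°cell = +0.77 − (-0.93) = +1.70 V, n = 2.
Overall: 2 Fe³⁺(aq) + Cr(s) → 2 Fe²⁺(aq) + Cr²⁺(aq)
Q = [Fe²⁺]^2·[Cr²⁺] / ([Fe³⁺]^2); log Q = -2.019.
E = E° − (0.0592/n) log Q = +1.70 − (0.0592/2)(-2.019) = +1.760 V.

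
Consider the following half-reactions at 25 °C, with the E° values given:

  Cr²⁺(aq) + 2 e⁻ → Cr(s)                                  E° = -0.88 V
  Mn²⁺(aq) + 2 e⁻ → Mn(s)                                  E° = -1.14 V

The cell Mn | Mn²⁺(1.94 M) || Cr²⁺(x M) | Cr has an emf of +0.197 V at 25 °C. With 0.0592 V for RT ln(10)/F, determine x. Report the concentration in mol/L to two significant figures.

Cr²⁺/Cr is the cathode, Mn²⁺/Mn the anode: E°cell = +0.26 V, n = 2.
Overall reaction: Cr²⁺(aq) + Mn(s) → Cr(s) + Mn²⁺(aq); Q = [Mn²⁺]^1/[Cr²⁺]^1.
From E = E° − (0.0592/n) log Q: log Q = (E° − E)·n/0.0592 = (+0.26 − (+0.197))·2/0.0592 = 2.1284.
So 1·log[Cr²⁺] = 1·log(1.94) − log Q = 0.2878 − (2.1284) = -1.8406; [Cr²⁺] = 10^(-1.8406) ≈ 0.014 M.

0.014 M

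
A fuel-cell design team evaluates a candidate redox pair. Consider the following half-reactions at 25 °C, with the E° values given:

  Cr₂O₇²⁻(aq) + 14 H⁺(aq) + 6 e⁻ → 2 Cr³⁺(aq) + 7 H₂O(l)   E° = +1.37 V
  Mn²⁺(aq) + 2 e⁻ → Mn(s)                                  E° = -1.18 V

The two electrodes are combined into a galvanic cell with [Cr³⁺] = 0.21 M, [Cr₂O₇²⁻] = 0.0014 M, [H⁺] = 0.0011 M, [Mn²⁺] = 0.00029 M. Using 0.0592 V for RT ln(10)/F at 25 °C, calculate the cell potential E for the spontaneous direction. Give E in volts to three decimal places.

Cr₂O₇²⁻/Cr³⁺ is the cathode (higher E°), Mn²⁺/Mn the anode: E°cell = +1.37 − (-1.18) = +2.55 V, n = 6.
Overall: Cr₂O₇²⁻(aq) + 14 H⁺(aq) + 3 Mn(s) → 2 Cr³⁺(aq) + 7 H₂O(l) + 3 Mn²⁺(aq)
Q = [Cr³⁺]^2·[Mn²⁺]^3 / ([Cr₂O₇²⁻]·[H⁺]^14); log Q = 32.306.
E = E° − (0.0592/n) log Q = +2.55 − (0.0592/6)(32.306) = +2.231 V.

+2.231 V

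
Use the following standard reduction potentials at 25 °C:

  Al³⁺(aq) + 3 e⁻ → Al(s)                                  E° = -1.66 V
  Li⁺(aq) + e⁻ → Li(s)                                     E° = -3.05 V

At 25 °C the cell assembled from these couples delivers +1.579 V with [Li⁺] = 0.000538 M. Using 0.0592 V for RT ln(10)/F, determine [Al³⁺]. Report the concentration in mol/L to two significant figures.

Al³⁺/Al is the cathode, Li⁺/Li the anode: E°cell = +1.39 V, n = 3.
Overall reaction: Al³⁺(aq) + 3 Li(s) → Al(s) + 3 Li⁺(aq); Q = [Li⁺]^3/[Al³⁺]^1.
From E = E° − (0.0592/n) log Q: log Q = (E° − E)·n/0.0592 = (+1.39 − (+1.579))·3/0.0592 = -9.5777.
So 1·log[Al³⁺] = 3·log(0.000538) − log Q = -9.8077 − (-9.5777) = -0.2300; [Al³⁺] = 10^(-0.2300) ≈ 0.59 M.

0.59 M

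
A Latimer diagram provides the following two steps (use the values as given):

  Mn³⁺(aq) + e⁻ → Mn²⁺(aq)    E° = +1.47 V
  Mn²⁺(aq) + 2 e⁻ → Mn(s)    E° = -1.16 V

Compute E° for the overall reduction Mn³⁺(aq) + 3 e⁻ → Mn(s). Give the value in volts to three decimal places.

-0.283 V

Since ΔG° = −nFE° is additive over sequential reductions, n₃E°₃ = n₁E°₁ + n₂E°₂.
E°₃ = (1×+1.47 + 2×-1.16) / 3 = (-0.850) / 3 = -0.283 V.
Simply averaging or adding the two E° values would be wrong; the electron-weighted sum is required.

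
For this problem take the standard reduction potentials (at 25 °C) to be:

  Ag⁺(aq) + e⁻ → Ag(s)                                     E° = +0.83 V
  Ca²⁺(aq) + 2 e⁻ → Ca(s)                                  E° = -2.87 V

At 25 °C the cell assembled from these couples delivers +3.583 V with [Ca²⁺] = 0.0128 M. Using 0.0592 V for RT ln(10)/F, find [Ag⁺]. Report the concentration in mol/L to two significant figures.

Ag⁺/Ag is the cathode, Ca²⁺/Ca the anode: E°cell = +3.70 V, n = 2.
Overall reaction: 2 Ag⁺(aq) + Ca(s) → 2 Ag(s) + Ca²⁺(aq); Q = [Ca²⁺]^1/[Ag⁺]^2.
From E = E° − (0.0592/n) log Q: log Q = (E° − E)·n/0.0592 = (+3.70 − (+3.583))·2/0.0592 = 3.9527.
So 2·log[Ag⁺] = 1·log(0.0128) − log Q = -1.8928 − (3.9527) = -5.8455; log[Ag⁺] = -5.8455 / 2 = -2.9228; [Ag⁺] = 10^(-2.9228) ≈ 0.0012 M.

0.0012 M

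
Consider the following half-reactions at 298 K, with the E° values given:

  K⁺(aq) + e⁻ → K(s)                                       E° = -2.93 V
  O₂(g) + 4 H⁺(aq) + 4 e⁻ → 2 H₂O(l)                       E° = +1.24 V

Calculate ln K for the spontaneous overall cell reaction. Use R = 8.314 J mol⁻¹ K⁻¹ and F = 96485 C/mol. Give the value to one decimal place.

649.6

Cathode: O₂/H₂O; anode: K⁺/K. E°cell = (+1.24) − (-2.93) = +4.17 V, with n = 4.
ΔG° = −nFE° = −RT ln K, so ln K = nFE°/(RT) = (4)(96485)(+4.17) / ((8.314)(298)) = 649.575.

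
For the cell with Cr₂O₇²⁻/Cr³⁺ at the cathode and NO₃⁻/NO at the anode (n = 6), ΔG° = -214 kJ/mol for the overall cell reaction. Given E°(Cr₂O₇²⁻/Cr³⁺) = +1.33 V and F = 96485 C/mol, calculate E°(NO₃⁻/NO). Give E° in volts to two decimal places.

E°cell = −ΔG°/(nF) = −(-214×10³)/((6)(96485)) = +0.370 V.
Since Cr₂O₇²⁻/Cr³⁺ is the cathode and NO₃⁻/NO the anode, E°cell = E°(Cr₂O₇²⁻/Cr³⁺) − E°(NO₃⁻/NO).
So E°(NO₃⁻/NO) = E°(Cr₂O₇²⁻/Cr³⁺) − E°cell = (+1.33) − (+0.370) = +0.96 V.

+0.96 V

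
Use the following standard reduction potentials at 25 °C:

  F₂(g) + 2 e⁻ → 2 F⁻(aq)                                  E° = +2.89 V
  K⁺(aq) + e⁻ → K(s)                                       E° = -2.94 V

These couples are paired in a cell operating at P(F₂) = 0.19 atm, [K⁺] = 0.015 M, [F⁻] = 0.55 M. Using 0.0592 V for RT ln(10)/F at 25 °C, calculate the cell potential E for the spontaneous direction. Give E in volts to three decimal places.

F₂/F⁻ is the cathode (higher E°), K⁺/K the anode: E°cell = +2.89 − (-2.94) = +5.83 V, n = 2.
Overall: F₂(g) + 2 K(s) → 2 F⁻(aq) + 2 K⁺(aq)
Q = [F⁻]^2·[K⁺]^2 / (P(F₂)); log Q = -3.446.
E = E° − (0.0592/n) log Q = +5.83 − (0.0592/2)(-3.446) = +5.932 V.

+5.932 V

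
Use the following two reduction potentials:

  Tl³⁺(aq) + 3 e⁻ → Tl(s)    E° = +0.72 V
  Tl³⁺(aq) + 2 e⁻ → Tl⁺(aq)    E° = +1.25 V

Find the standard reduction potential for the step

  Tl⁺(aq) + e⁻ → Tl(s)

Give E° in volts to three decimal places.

Sequential free energies add, so n₃E°₃ = n₁E°₁ + n₂E°₂.
With n₃ = 3, and the known step contributing 2×(+1.25) V, the unknown satisfies 1·E° = 3×(+0.72) − 2×(+1.25) = -0.340.
E° = -0.340 / 1 = -0.340 V.

-0.340 V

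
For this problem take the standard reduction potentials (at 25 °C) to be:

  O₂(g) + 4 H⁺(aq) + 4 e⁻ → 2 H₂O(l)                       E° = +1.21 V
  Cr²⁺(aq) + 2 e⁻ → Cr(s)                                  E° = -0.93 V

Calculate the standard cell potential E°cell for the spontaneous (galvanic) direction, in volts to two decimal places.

The O₂/H₂O couple has the higher reduction potential, so it is the cathode; Cr²⁺/Cr is oxidised at the anode.
E°cell = E°(cathode) − E°(anode) = (+1.21) − (-0.93) = +2.14 V.
Since E°cell > 0, the reaction is spontaneous under standard conditions.

+2.14 V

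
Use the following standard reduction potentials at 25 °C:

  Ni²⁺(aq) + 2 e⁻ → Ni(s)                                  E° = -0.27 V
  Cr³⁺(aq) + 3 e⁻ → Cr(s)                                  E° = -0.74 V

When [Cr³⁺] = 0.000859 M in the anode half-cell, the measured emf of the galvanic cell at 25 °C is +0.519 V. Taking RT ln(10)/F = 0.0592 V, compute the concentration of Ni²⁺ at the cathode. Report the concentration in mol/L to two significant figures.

Ni²⁺/Ni is the cathode, Cr³⁺/Cr the anode: E°cell = +0.47 V, n = 6.
Overall reaction: 3 Ni²⁺(aq) + 2 Cr(s) → 3 Ni(s) + 2 Cr³⁺(aq); Q = [Cr³⁺]^2/[Ni²⁺]^3.
From E = E° − (0.0592/n) log Q: log Q = (E° − E)·n/0.0592 = (+0.47 − (+0.519))·6/0.0592 = -4.9662.
So 3·log[Ni²⁺] = 2·log(0.000859) − log Q = -6.1320 − (-4.9662) = -1.1658; log[Ni²⁺] = -1.1658 / 3 = -0.3886; [Ni²⁺] = 10^(-0.3886) ≈ 0.41 M.

0.41 M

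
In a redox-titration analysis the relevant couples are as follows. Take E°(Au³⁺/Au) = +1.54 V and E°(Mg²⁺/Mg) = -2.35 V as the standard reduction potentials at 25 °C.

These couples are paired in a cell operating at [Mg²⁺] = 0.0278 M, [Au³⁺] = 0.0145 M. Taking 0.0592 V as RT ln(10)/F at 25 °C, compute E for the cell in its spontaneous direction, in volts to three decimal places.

+3.900 V

Au³⁺/Au is the cathode (higher E°), Mg²⁺/Mg the anode: E°cell = +1.54 − (-2.35) = +3.89 V, n = 6.
Overall: 2 Au³⁺(aq) + 3 Mg(s) → 2 Au(s) + 3 Mg²⁺(aq)
Q = [Mg²⁺]^3 / ([Au³⁺]^2); log Q = -0.991.
E = E° − (0.0592/n) log Q = +3.89 − (0.0592/6)(-0.991) = +3.900 V.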